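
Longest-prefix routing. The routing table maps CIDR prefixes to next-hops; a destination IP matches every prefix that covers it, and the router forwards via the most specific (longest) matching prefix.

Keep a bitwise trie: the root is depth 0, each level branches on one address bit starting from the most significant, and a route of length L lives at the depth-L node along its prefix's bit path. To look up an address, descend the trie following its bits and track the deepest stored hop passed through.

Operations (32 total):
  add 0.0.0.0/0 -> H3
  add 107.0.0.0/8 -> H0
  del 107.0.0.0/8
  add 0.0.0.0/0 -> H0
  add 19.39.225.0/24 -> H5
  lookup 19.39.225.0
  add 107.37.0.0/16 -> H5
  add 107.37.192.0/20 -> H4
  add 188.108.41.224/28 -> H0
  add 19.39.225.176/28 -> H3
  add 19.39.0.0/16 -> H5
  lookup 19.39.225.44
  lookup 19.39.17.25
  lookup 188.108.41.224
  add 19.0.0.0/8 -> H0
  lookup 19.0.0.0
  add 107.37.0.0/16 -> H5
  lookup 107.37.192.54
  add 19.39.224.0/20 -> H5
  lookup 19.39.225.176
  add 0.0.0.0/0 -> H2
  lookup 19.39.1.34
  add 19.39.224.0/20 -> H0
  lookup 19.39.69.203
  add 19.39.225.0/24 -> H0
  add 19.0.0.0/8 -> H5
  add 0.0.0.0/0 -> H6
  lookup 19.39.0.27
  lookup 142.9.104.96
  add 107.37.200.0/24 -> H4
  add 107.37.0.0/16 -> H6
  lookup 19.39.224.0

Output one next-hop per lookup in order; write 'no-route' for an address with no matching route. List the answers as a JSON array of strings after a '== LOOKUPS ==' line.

Trace:
  + 0.0.0.0/0 (H3) depth=0
  + 107.0.0.0/8 (H0) depth=8
  - 107.0.0.0/8 clear@8
  + 0.0.0.0/0 (H0) depth=0
  + 19.39.225.0/24 (H5) depth=24
  lookup 19.39.225.0: bits 000100110010011111100001 walk d0:H0→d1:-→d2:-→d3:-→d4:-→d5:-→d6:-→d7:-→d8:-→d9:-→d10:-→d11:-→d12:-→d13:-→d14:-→d15:-→d16:-→d17:-→d18:-→d19:-→d20:-→d21:-→d22:-→d23:-→d24:H5 -> H5
  + 107.37.0.0/16 (H5) depth=16
  + 107.37.192.0/20 (H4) depth=20
  + 188.108.41.224/28 (H0) depth=28
  + 19.39.225.176/28 (H3) depth=28
  + 19.39.0.0/16 (H5) depth=16
  lookup 19.39.225.44: bits 000100110010011111100001 walk d0:H0→d1:-→d2:-→d3:-→d4:-→d5:-→d6:-→d7:-→d8:-→d9:-→d10:-→d11:-→d12:-→d13:-→d14:-→d15:-→d16:H5→d17:-→d18:-→d19:-→d20:-→d21:-→d22:-→d23:-→d24:H5 -> H5
  lookup 19.39.17.25: bits 0001001100100111 walk d0:H0→d1:-→d2:-→d3:-→d4:-→d5:-→d6:-→d7:-→d8:-→d9:-→d10:-→d11:-→d12:-→d13:-→d14:-→d15:-→d16:H5 -> H5
  lookup 188.108.41.224: bits 1011110001101100001010011110 walk d0:H0→d1:-→d2:-→d3:-→d4:-→d5:-→d6:-→d7:-→d8:-→d9:-→d10:-→d11:-→d12:-→d13:-→d14:-→d15:-→d16:-→d17:-→d18:-→d19:-→d20:-→d21:-→d22:-→d23:-→d24:-→d25:-→d26:-→d27:-→d28:H0 -> H0
  + 19.0.0.0/8 (H0) depth=8
  lookup 19.0.0.0: bits 0001001100 walk d0:H0→d1:-→d2:-→d3:-→d4:-→d5:-→d6:-→d7:-→d8:H0→d9:-→d10:- -> H0
  + 107.37.0.0/16 (H5) depth=16
  lookup 107.37.192.54: bits 01101011001001011100 walk d0:H0→d1:-→d2:-→d3:-→d4:-→d5:-→d6:-→d7:-→d8:-→d9:-→d10:-→d11:-→d12:-→d13:-→d14:-→d15:-→d16:H5→d17:-→d18:-→d19:-→d20:H4 -> H4
  + 19.39.224.0/20 (H5) depth=20
  lookup 19.39.225.176: bits 0001001100100111111000011011 walk d0:H0→d1:-→d2:-→d3:-→d4:-→d5:-→d6:-→d7:-→d8:H0→d9:-→d10:-→d11:-→d12:-→d13:-→d14:-→d15:-→d16:H5→d17:-→d18:-→d19:-→d20:H5→d21:-→d22:-→d23:-→d24:H5→d25:-→d26:-→d27:-→d28:H3 -> H3
  + 0.0.0.0/0 (H2) depth=0
  lookup 19.39.1.34: bits 0001001100100111 walk d0:H2→d1:-→d2:-→d3:-→d4:-→d5:-→d6:-→d7:-→d8:H0→d9:-→d10:-→d11:-→d12:-→d13:-→d14:-→d15:-→d16:H5 -> H5
  + 19.39.224.0/20 (H0) depth=20
  lookup 19.39.69.203: bits 0001001100100111 walk d0:H2→d1:-→d2:-→d3:-→d4:-→d5:-→d6:-→d7:-→d8:H0→d9:-→d10:-→d11:-→d12:-→d13:-→d14:-→d15:-→d16:H5 -> H5
  + 19.39.225.0/24 (H0) depth=24
  + 19.0.0.0/8 (H5) depth=8
  + 0.0.0.0/0 (H6) depth=0
  lookup 19.39.0.27: bits 0001001100100111 walk d0:H6→d1:-→d2:-→d3:-→d4:-→d5:-→d6:-→d7:-→d8:H5→d9:-→d10:-→d11:-→d12:-→d13:-→d14:-→d15:-→d16:H5 -> H5
  lookup 142.9.104.96: bits 10 walk d0:H6→d1:-→d2:- -> H6
  + 107.37.200.0/24 (H4) depth=24
  + 107.37.0.0/16 (H6) depth=16
  lookup 19.39.224.0: bits 00010011001001111110000 walk d0:H6→d1:-→d2:-→d3:-→d4:-→d5:-→d6:-→d7:-→d8:H5→d9:-→d10:-→d11:-→d12:-→d13:-→d14:-→d15:-→d16:H5→d17:-→d18:-→d19:-→d20:H0→d21:-→d22:-→d23:- -> H0

== LOOKUPS ==
["H5","H5","H5","H0","H0","H4","H3","H5","H5","H5","H6","H0"]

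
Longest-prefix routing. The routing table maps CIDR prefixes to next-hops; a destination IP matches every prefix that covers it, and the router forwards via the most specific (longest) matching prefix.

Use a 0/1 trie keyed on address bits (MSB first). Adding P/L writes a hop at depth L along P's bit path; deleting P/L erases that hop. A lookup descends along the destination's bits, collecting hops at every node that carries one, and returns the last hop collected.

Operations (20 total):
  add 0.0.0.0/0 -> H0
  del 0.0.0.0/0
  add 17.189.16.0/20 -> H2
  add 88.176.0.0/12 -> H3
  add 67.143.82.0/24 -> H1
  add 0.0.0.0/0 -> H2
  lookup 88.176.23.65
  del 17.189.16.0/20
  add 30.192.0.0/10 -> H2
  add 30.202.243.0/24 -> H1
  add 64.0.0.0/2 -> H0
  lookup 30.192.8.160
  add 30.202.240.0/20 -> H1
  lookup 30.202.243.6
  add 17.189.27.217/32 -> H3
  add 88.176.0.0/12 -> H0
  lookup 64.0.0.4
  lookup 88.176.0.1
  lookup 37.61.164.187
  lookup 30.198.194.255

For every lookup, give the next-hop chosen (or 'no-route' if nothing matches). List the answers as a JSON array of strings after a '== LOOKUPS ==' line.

Apply in order:
  add 0.0.0.0/0 -> H0 at depth 0
  - 0.0.0.0/0 clear@0
  add 17.189.16.0/20 -> H2 at depth 20
  add 88.176.0.0/12 -> H3 at depth 12
  add 67.143.82.0/24 -> H1 at depth 24
  add 0.0.0.0/0 -> H2 at depth 0
  Q 88.176.23.65: descend 010110001011 ; hops seen [H2,H3] ; pick H3
  - 17.189.16.0/20 clear@20
  add 30.192.0.0/10 -> H2 at depth 10
  add 30.202.243.0/24 -> H1 at depth 24
  add 64.0.0.0/2 -> H0 at depth 2
  Q 30.192.8.160: descend 000111101100 ; hops seen [H2,H2] ; pick H2
  add 30.202.240.0/20 -> H1 at depth 20
  Q 30.202.243.6: descend 000111101100101011110011 ; hops seen [H2,H2,H1,H1] ; pick H1
  add 17.189.27.217/32 -> H3 at depth 32
  add 88.176.0.0/12 -> H0 at depth 12
  Q 64.0.0.4: descend 010000 ; hops seen [H2,H0] ; pick H0
  Q 88.176.0.1: descend 010110001011 ; hops seen [H2,H0,H0] ; pick H0
  Q 37.61.164.187: descend 00 ; hops seen [H2] ; pick H2
  Q 30.198.194.255: descend 000111101100 ; hops seen [H2,H2] ; pick H2

== LOOKUPS ==
["H3","H2","H1","H0","H0","H2","H2"]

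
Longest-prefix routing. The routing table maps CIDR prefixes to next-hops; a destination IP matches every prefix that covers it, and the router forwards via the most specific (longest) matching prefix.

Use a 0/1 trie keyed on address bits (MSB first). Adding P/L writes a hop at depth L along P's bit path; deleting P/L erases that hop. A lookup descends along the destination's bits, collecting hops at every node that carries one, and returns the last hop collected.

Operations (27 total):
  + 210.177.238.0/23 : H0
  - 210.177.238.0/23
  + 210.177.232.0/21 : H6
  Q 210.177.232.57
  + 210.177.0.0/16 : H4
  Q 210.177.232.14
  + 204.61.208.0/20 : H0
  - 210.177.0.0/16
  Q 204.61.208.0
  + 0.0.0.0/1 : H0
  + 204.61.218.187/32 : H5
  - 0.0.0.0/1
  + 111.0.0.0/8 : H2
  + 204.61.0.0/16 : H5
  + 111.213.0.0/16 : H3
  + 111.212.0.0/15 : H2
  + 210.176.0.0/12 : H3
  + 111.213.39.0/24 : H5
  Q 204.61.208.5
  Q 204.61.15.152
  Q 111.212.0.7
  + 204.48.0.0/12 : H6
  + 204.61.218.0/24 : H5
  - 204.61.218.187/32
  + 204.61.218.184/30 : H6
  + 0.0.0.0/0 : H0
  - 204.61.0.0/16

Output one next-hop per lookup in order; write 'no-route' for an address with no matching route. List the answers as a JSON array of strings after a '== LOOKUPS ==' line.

Trace:
  add 210.177.238.0/23 -> H0 at depth 23
  - 210.177.238.0/23 clear@23
  add 210.177.232.0/21 -> H6 at depth 21
  lookup 210.177.232.57: bits 110100101011000111101 walk d0:-→d1:-→d2:-→d3:-→d4:-→d5:-→d6:-→d7:-→d8:-→d9:-→d10:-→d11:-→d12:-→d13:-→d14:-→d15:-→d16:-→d17:-→d18:-→d19:-→d20:-→d21:H6 -> H6
  add 210.177.0.0/16 -> H4 at depth 16
  lookup 210.177.232.14: bits 110100101011000111101 walk d0:-→d1:-→d2:-→d3:-→d4:-→d5:-→d6:-→d7:-→d8:-→d9:-→d10:-→d11:-→d12:-→d13:-→d14:-→d15:-→d16:H4→d17:-→d18:-→d19:-→d20:-→d21:H6 -> H6
  add 204.61.208.0/20 -> H0 at depth 20
  - 210.177.0.0/16 clear@16
  lookup 204.61.208.0: bits 11001100001111011101 walk d0:-→d1:-→d2:-→d3:-→d4:-→d5:-→d6:-→d7:-→d8:-→d9:-→d10:-→d11:-→d12:-→d13:-→d14:-→d15:-→d16:-→d17:-→d18:-→d19:-→d20:H0 -> H0
  add 0.0.0.0/1 -> H0 at depth 1
  add 204.61.218.187/32 -> H5 at depth 32
  - 0.0.0.0/1 clear@1
  add 111.0.0.0/8 -> H2 at depth 8
  add 204.61.0.0/16 -> H5 at depth 16
  add 111.213.0.0/16 -> H3 at depth 16
  add 111.212.0.0/15 -> H2 at depth 15
  add 210.176.0.0/12 -> H3 at depth 12
  add 111.213.39.0/24 -> H5 at depth 24
  lookup 204.61.208.5: bits 11001100001111011101 walk d0:-→d1:-→d2:-→d3:-→d4:-→d5:-→d6:-→d7:-→d8:-→d9:-→d10:-→d11:-→d12:-→d13:-→d14:-→d15:-→d16:H5→d17:-→d18:-→d19:-→d20:H0 -> H0
  lookup 204.61.15.152: bits 1100110000111101 walk d0:-→d1:-→d2:-→d3:-→d4:-→d5:-→d6:-→d7:-→d8:-→d9:-→d10:-→d11:-→d12:-→d13:-→d14:-→d15:-→d16:H5 -> H5
  lookup 111.212.0.7: bits 011011111101010 walk d0:-→d1:-→d2:-→d3:-→d4:-→d5:-→d6:-→d7:-→d8:H2→d9:-→d10:-→d11:-→d12:-→d13:-→d14:-→d15:H2 -> H2
  add 204.48.0.0/12 -> H6 at depth 12
  add 204.61.218.0/24 -> H5 at depth 24
  - 204.61.218.187/32 clear@32
  add 204.61.218.184/30 -> H6 at depth 30
  add 0.0.0.0/0 -> H0 at depth 0
  - 204.61.0.0/16 clear@16

== LOOKUPS ==
["H6","H6","H0","H0","H5","H2"]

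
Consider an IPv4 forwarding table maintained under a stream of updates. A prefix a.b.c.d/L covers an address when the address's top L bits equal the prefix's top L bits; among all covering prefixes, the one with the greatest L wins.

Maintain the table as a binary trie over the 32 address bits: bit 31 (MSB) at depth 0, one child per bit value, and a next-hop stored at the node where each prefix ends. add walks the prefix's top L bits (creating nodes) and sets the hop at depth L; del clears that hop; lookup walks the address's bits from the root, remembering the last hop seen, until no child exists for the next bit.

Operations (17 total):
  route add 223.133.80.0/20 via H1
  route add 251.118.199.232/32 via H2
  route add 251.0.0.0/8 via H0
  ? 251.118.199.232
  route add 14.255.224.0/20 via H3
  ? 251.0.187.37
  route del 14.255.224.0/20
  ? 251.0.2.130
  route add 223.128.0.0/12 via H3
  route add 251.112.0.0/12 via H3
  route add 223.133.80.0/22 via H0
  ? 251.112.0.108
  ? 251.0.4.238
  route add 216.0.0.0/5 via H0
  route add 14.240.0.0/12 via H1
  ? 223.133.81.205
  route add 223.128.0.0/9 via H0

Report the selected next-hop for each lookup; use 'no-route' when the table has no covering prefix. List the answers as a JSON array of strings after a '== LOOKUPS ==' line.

Apply in order:
  + 223.133.80.0/20 (H1) depth=20
  + 251.118.199.232/32 (H2) depth=32
  + 251.0.0.0/8 (H0) depth=8
  ? 251.118.199.232  path d0:-→d1:-→d2:-→d3:-→d4:-→d5:-→d6:-→d7:-→d8:H0→d9:-→d10:-→d11:-→d12:-→d13:-→d14:-→d15:-→d16:-→d17:-→d18:-→d19:-→d20:-→d21:-→d22:-→d23:-→d24:-→d25:-→d26:-→d27:-→d28:-→d29:-→d30:-→d31:-→d32:H2  best=H2
  + 14.255.224.0/20 (H3) depth=20
  ? 251.0.187.37  path d0:-→d1:-→d2:-→d3:-→d4:-→d5:-→d6:-→d7:-→d8:H0→d9:-  best=H0
  - 14.255.224.0/20 clear@20
  ? 251.0.2.130  path d0:-→d1:-→d2:-→d3:-→d4:-→d5:-→d6:-→d7:-→d8:H0→d9:-  best=H0
  + 223.128.0.0/12 (H3) depth=12
  + 251.112.0.0/12 (H3) depth=12
  + 223.133.80.0/22 (H0) depth=22
  ? 251.112.0.108  path d0:-→d1:-→d2:-→d3:-→d4:-→d5:-→d6:-→d7:-→d8:H0→d9:-→d10:-→d11:-→d12:H3→d13:-  best=H3
  ? 251.0.4.238  path d0:-→d1:-→d2:-→d3:-→d4:-→d5:-→d6:-→d7:-→d8:H0→d9:-  best=H0
  + 216.0.0.0/5 (H0) depth=5
  + 14.240.0.0/12 (H1) depth=12
  ? 223.133.81.205  path d0:-→d1:-→d2:-→d3:-→d4:-→d5:H0→d6:-→d7:-→d8:-→d9:-→d10:-→d11:-→d12:H3→d13:-→d14:-→d15:-→d16:-→d17:-→d18:-→d19:-→d20:H1→d21:-→d22:H0  best=H0
  + 223.128.0.0/9 (H0) depth=9

== LOOKUPS ==
["H2","H0","H0","H3","H0","H0"]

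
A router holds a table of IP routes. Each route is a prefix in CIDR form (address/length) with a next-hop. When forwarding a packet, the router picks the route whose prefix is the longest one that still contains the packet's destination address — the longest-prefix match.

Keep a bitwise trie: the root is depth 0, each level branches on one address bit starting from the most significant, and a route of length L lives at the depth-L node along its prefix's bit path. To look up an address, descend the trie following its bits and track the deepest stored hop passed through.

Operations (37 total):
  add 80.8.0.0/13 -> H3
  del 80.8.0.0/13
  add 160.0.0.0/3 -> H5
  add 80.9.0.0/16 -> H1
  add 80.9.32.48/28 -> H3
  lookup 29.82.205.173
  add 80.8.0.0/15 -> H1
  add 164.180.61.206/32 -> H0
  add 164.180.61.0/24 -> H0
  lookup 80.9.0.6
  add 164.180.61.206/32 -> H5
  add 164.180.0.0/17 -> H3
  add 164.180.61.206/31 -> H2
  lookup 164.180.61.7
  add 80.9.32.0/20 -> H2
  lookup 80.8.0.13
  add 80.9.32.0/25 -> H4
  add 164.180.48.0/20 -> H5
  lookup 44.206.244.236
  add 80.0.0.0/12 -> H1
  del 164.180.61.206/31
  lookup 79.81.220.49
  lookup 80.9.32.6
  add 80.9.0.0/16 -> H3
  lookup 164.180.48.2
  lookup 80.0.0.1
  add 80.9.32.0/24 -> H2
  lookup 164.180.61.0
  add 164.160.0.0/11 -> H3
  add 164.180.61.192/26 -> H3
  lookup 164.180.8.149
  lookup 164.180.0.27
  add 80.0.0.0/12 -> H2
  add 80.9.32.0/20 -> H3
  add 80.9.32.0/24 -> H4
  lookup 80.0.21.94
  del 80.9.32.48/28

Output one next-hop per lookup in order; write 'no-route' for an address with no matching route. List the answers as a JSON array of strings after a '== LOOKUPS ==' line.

Apply in order:
  add 80.8.0.0/13 -> H3 at depth 13
  del 80.8.0.0/13 (clear depth 13)
  add 160.0.0.0/3 -> H5 at depth 3
  add 80.9.0.0/16 -> H1 at depth 16
  add 80.9.32.48/28 -> H3 at depth 28
  Q 29.82.205.173: descend 0 ; hops seen [∅] ; pick no-route
  add 80.8.0.0/15 -> H1 at depth 15
  add 164.180.61.206/32 -> H0 at depth 32
  add 164.180.61.0/24 -> H0 at depth 24
  Q 80.9.0.6: descend 010100000000100100 ; hops seen [H1,H1] ; pick H1
  add 164.180.61.206/32 -> H5 at depth 32
  add 164.180.0.0/17 -> H3 at depth 17
  add 164.180.61.206/31 -> H2 at depth 31
  Q 164.180.61.7: descend 101001001011010000111101 ; hops seen [H5,H3,H0] ; pick H0
  add 80.9.32.0/20 -> H2 at depth 20
  Q 80.8.0.13: descend 010100000000100 ; hops seen [H1] ; pick H1
  add 80.9.32.0/25 -> H4 at depth 25
  add 164.180.48.0/20 -> H5 at depth 20
  Q 44.206.244.236: descend 0 ; hops seen [∅] ; pick no-route
  add 80.0.0.0/12 -> H1 at depth 12
  del 164.180.61.206/31 (clear depth 31)
  Q 79.81.220.49: descend 010 ; hops seen [∅] ; pick no-route
  Q 80.9.32.6: descend 01010000000010010010000000 ; hops seen [H1,H1,H1,H2,H4] ; pick H4
  add 80.9.0.0/16 -> H3 at depth 16
  Q 164.180.48.2: descend 10100100101101000011 ; hops seen [H5,H3,H5] ; pick H5
  Q 80.0.0.1: descend 010100000000 ; hops seen [H1] ; pick H1
  add 80.9.32.0/24 -> H2 at depth 24
  Q 164.180.61.0: descend 101001001011010000111101 ; hops seen [H5,H3,H5,H0] ; pick H0
  add 164.160.0.0/11 -> H3 at depth 11
  add 164.180.61.192/26 -> H3 at depth 26
  Q 164.180.8.149: descend 101001001011010000 ; hops seen [H5,H3,H3] ; pick H3
  Q 164.180.0.27: descend 101001001011010000 ; hops seen [H5,H3,H3] ; pick H3
  add 80.0.0.0/12 -> H2 at depth 12
  add 80.9.32.0/20 -> H3 at depth 20
  add 80.9.32.0/24 -> H4 at depth 24
  Q 80.0.21.94: descend 010100000000 ; hops seen [H2] ; pick H2
  del 80.9.32.48/28 (clear depth 28)

== LOOKUPS ==
["no-route","H1","H0","H1","no-route","no-route","H4","H5","H1","H0","H3","H3","H2"]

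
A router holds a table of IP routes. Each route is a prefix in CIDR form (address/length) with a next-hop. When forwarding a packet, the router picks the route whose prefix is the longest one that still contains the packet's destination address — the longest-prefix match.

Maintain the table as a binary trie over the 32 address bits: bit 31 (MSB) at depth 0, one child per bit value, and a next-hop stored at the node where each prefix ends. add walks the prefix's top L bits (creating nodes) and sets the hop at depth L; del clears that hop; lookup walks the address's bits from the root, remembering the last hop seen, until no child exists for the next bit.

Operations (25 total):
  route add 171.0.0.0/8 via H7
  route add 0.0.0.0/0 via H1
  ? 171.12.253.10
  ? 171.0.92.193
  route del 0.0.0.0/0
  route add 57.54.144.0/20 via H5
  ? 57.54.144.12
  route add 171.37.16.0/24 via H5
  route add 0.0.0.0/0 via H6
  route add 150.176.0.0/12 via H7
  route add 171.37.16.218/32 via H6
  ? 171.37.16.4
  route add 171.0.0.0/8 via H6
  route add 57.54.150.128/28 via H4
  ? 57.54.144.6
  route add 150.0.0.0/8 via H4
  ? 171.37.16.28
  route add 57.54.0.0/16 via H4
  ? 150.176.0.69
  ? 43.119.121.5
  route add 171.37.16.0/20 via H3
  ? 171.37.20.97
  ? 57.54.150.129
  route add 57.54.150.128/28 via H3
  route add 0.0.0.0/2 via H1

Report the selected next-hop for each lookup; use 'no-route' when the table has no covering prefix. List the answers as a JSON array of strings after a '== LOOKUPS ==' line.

Trace:
  add 171.0.0.0/8 -> H7 at depth 8
  add 0.0.0.0/0 -> H1 at depth 0
  ? 171.12.253.10  path d0:H1→d1:-→d2:-→d3:-→d4:-→d5:-→d6:-→d7:-→d8:H7  best=H7
  ? 171.0.92.193  path d0:H1→d1:-→d2:-→d3:-→d4:-→d5:-→d6:-→d7:-→d8:H7  best=H7
  - 0.0.0.0/0 clear@0
  add 57.54.144.0/20 -> H5 at depth 20
  ? 57.54.144.12  path d0:-→d1:-→d2:-→d3:-→d4:-→d5:-→d6:-→d7:-→d8:-→d9:-→d10:-→d11:-→d12:-→d13:-→d14:-→d15:-→d16:-→d17:-→d18:-→d19:-→d20:H5  best=H5
  add 171.37.16.0/24 -> H5 at depth 24
  add 0.0.0.0/0 -> H6 at depth 0
  add 150.176.0.0/12 -> H7 at depth 12
  add 171.37.16.218/32 -> H6 at depth 32
  ? 171.37.16.4  path d0:H6→d1:-→d2:-→d3:-→d4:-→d5:-→d6:-→d7:-→d8:H7→d9:-→d10:-→d11:-→d12:-→d13:-→d14:-→d15:-→d16:-→d17:-→d18:-→d19:-→d20:-→d21:-→d22:-→d23:-→d24:H5  best=H5
  add 171.0.0.0/8 -> H6 at depth 8
  add 57.54.150.128/28 -> H4 at depth 28
  ? 57.54.144.6  path d0:H6→d1:-→d2:-→d3:-→d4:-→d5:-→d6:-→d7:-→d8:-→d9:-→d10:-→d11:-→d12:-→d13:-→d14:-→d15:-→d16:-→d17:-→d18:-→d19:-→d20:H5→d21:-  best=H5
  add 150.0.0.0/8 -> H4 at depth 8
  ? 171.37.16.28  path d0:H6→d1:-→d2:-→d3:-→d4:-→d5:-→d6:-→d7:-→d8:H6→d9:-→d10:-→d11:-→d12:-→d13:-→d14:-→d15:-→d16:-→d17:-→d18:-→d19:-→d20:-→d21:-→d22:-→d23:-→d24:H5  best=H5
  add 57.54.0.0/16 -> H4 at depth 16
  ? 150.176.0.69  path d0:H6→d1:-→d2:-→d3:-→d4:-→d5:-→d6:-→d7:-→d8:H4→d9:-→d10:-→d11:-→d12:H7  best=H7
  ? 43.119.121.5  path d0:H6→d1:-→d2:-→d3:-  best=H6
  add 171.37.16.0/20 -> H3 at depth 20
  ? 171.37.20.97  path d0:H6→d1:-→d2:-→d3:-→d4:-→d5:-→d6:-→d7:-→d8:H6→d9:-→d10:-→d11:-→d12:-→d13:-→d14:-→d15:-→d16:-→d17:-→d18:-→d19:-→d20:H3→d21:-  best=H3
  ? 57.54.150.129  path d0:H6→d1:-→d2:-→d3:-→d4:-→d5:-→d6:-→d7:-→d8:-→d9:-→d10:-→d11:-→d12:-→d13:-→d14:-→d15:-→d16:H4→d17:-→d18:-→d19:-→d20:H5→d21:-→d22:-→d23:-→d24:-→d25:-→d26:-→d27:-→d28:H4  best=H4
  add 57.54.150.128/28 -> H3 at depth 28
  add 0.0.0.0/2 -> H1 at depth 2

== LOOKUPS ==
["H7","H7","H5","H5","H5","H5","H7","H6","H3","H4"]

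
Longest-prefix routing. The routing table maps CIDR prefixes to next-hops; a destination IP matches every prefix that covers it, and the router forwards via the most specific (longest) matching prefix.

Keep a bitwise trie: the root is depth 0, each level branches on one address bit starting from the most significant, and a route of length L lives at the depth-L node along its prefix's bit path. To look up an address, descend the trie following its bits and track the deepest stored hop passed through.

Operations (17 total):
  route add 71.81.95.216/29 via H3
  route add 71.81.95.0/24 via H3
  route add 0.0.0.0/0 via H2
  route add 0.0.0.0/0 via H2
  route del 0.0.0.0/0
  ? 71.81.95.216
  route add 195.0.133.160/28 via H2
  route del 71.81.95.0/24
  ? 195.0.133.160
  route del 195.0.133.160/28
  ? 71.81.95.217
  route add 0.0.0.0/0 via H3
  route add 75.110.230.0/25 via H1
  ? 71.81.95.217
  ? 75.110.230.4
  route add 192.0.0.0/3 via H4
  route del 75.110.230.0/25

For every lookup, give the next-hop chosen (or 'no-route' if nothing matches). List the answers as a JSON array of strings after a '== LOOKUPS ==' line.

Process each operation:
  + 71.81.95.216/29 (H3) depth=29
  + 71.81.95.0/24 (H3) depth=24
  + 0.0.0.0/0 (H2) depth=0
  + 0.0.0.0/0 (H2) depth=0
  - 0.0.0.0/0 clear@0
  Q 71.81.95.216: descend 01000111010100010101111111011 ; hops seen [H3,H3] ; pick H3
  + 195.0.133.160/28 (H2) depth=28
  - 71.81.95.0/24 clear@24
  Q 195.0.133.160: descend 1100001100000000100001011010 ; hops seen [H2] ; pick H2
  - 195.0.133.160/28 clear@28
  Q 71.81.95.217: descend 01000111010100010101111111011 ; hops seen [H3] ; pick H3
  + 0.0.0.0/0 (H3) depth=0
  + 75.110.230.0/25 (H1) depth=25
  Q 71.81.95.217: descend 01000111010100010101111111011 ; hops seen [H3,H3] ; pick H3
  Q 75.110.230.4: descend 0100101101101110111001100 ; hops seen [H3,H1] ; pick H1
  + 192.0.0.0/3 (H4) depth=3
  - 75.110.230.0/25 clear@25

== LOOKUPS ==
["H3","H2","H3","H3","H1"]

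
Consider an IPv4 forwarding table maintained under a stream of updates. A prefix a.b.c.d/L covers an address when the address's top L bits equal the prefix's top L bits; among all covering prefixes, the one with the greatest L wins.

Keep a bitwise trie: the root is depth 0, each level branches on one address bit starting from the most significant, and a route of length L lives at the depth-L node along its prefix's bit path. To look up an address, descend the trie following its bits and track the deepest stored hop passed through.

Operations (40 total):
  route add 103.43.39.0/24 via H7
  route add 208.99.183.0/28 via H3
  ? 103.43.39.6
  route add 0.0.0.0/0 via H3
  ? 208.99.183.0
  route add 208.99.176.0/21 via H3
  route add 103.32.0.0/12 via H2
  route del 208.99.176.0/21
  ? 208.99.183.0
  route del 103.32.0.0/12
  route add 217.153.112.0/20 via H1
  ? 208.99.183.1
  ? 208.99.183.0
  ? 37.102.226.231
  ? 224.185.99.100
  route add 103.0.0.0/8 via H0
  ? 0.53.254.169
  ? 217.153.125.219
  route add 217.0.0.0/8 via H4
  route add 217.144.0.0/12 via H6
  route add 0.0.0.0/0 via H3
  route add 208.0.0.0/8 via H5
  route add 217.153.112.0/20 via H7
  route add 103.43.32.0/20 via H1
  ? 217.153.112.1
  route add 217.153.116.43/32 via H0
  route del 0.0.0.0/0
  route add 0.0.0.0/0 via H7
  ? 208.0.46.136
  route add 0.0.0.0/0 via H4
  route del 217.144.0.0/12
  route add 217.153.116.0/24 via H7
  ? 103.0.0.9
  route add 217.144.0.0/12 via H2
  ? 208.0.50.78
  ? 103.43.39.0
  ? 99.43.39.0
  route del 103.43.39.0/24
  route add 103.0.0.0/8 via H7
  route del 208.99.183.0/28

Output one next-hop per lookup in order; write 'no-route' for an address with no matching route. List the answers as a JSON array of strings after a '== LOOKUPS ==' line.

Process each operation:
  add 103.43.39.0/24 -> H7 at depth 24
  add 208.99.183.0/28 -> H3 at depth 28
  ? 103.43.39.6  path d0:-→d1:-→d2:-→d3:-→d4:-→d5:-→d6:-→d7:-→d8:-→d9:-→d10:-→d11:-→d12:-→d13:-→d14:-→d15:-→d16:-→d17:-→d18:-→d19:-→d20:-→d21:-→d22:-→d23:-→d24:H7  best=H7
  add 0.0.0.0/0 -> H3 at depth 0
  ? 208.99.183.0  path d0:H3→d1:-→d2:-→d3:-→d4:-→d5:-→d6:-→d7:-→d8:-→d9:-→d10:-→d11:-→d12:-→d13:-→d14:-→d15:-→d16:-→d17:-→d18:-→d19:-→d20:-→d21:-→d22:-→d23:-→d24:-→d25:-→d26:-→d27:-→d28:H3  best=H3
  add 208.99.176.0/21 -> H3 at depth 21
  add 103.32.0.0/12 -> H2 at depth 12
  - 208.99.176.0/21 clear@21
  ? 208.99.183.0  path d0:H3→d1:-→d2:-→d3:-→d4:-→d5:-→d6:-→d7:-→d8:-→d9:-→d10:-→d11:-→d12:-→d13:-→d14:-→d15:-→d16:-→d17:-→d18:-→d19:-→d20:-→d21:-→d22:-→d23:-→d24:-→d25:-→d26:-→d27:-→d28:H3  best=H3
  - 103.32.0.0/12 clear@12
  add 217.153.112.0/20 -> H1 at depth 20
  ? 208.99.183.1  path d0:H3→d1:-→d2:-→d3:-→d4:-→d5:-→d6:-→d7:-→d8:-→d9:-→d10:-→d11:-→d12:-→d13:-→d14:-→d15:-→d16:-→d17:-→d18:-→d19:-→d20:-→d21:-→d22:-→d23:-→d24:-→d25:-→d26:-→d27:-→d28:H3  best=H3
  ? 208.99.183.0  path d0:H3→d1:-→d2:-→d3:-→d4:-→d5:-→d6:-→d7:-→d8:-→d9:-→d10:-→d11:-→d12:-→d13:-→d14:-→d15:-→d16:-→d17:-→d18:-→d19:-→d20:-→d21:-→d22:-→d23:-→d24:-→d25:-→d26:-→d27:-→d28:H3  best=H3
  ? 37.102.226.231  path d0:H3→d1:-  best=H3
  ? 224.185.99.100  path d0:H3→d1:-→d2:-  best=H3
  add 103.0.0.0/8 -> H0 at depth 8
  ? 0.53.254.169  path d0:H3→d1:-  best=H3
  ? 217.153.125.219  path d0:H3→d1:-→d2:-→d3:-→d4:-→d5:-→d6:-→d7:-→d8:-→d9:-→d10:-→d11:-→d12:-→d13:-→d14:-→d15:-→d16:-→d17:-→d18:-→d19:-→d20:H1  best=H1
  add 217.0.0.0/8 -> H4 at depth 8
  add 217.144.0.0/12 -> H6 at depth 12
  add 0.0.0.0/0 -> H3 at depth 0
  add 208.0.0.0/8 -> H5 at depth 8
  add 217.153.112.0/20 -> H7 at depth 20
  add 103.43.32.0/20 -> H1 at depth 20
  ? 217.153.112.1  path d0:H3→d1:-→d2:-→d3:-→d4:-→d5:-→d6:-→d7:-→d8:H4→d9:-→d10:-→d11:-→d12:H6→d13:-→d14:-→d15:-→d16:-→d17:-→d18:-→d19:-→d20:H7  best=H7
  add 217.153.116.43/32 -> H0 at depth 32
  - 0.0.0.0/0 clear@0
  add 0.0.0.0/0 -> H7 at depth 0
  ? 208.0.46.136  path d0:H7→d1:-→d2:-→d3:-→d4:-→d5:-→d6:-→d7:-→d8:H5→d9:-  best=H5
  add 0.0.0.0/0 -> H4 at depth 0
  - 217.144.0.0/12 clear@12
  add 217.153.116.0/24 -> H7 at depth 24
  ? 103.0.0.9  path d0:H4→d1:-→d2:-→d3:-→d4:-→d5:-→d6:-→d7:-→d8:H0→d9:-→d10:-  best=H0
  add 217.144.0.0/12 -> H2 at depth 12
  ? 208.0.50.78  path d0:H4→d1:-→d2:-→d3:-→d4:-→d5:-→d6:-→d7:-→d8:H5→d9:-  best=H5
  ? 103.43.39.0  path d0:H4→d1:-→d2:-→d3:-→d4:-→d5:-→d6:-→d7:-→d8:H0→d9:-→d10:-→d11:-→d12:-→d13:-→d14:-→d15:-→d16:-→d17:-→d18:-→d19:-→d20:H1→d21:-→d22:-→d23:-→d24:H7  best=H7
  ? 99.43.39.0  path d0:H4→d1:-→d2:-→d3:-→d4:-→d5:-  best=H4
  - 103.43.39.0/24 clear@24
  add 103.0.0.0/8 -> H7 at depth 8
  - 208.99.183.0/28 clear@28

== LOOKUPS ==
["H7","H3","H3","H3","H3","H3","H3","H3","H1","H7","H5","H0","H5","H7","H4"]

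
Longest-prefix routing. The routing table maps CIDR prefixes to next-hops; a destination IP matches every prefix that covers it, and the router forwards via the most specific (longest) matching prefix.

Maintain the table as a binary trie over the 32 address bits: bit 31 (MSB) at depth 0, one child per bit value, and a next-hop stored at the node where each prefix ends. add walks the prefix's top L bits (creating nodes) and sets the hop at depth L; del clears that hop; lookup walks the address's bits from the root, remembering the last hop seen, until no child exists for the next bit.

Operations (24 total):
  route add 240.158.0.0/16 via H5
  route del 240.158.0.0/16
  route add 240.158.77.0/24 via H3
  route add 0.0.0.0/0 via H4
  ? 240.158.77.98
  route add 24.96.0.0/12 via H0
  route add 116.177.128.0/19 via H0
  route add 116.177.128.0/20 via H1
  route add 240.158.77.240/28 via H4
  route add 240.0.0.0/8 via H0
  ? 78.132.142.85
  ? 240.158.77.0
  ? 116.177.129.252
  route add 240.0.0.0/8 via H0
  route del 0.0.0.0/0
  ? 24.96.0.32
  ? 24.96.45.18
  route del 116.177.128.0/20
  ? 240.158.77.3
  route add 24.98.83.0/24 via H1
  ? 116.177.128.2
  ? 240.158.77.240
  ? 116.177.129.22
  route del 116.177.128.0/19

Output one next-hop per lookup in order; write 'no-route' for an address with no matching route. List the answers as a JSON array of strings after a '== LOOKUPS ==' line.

Apply in order:
  add 240.158.0.0/16 -> H5 at depth 16
  - 240.158.0.0/16 clear@16
  add 240.158.77.0/24 -> H3 at depth 24
  add 0.0.0.0/0 -> H4 at depth 0
  ? 240.158.77.98  path d0:H4→d1:-→d2:-→d3:-→d4:-→d5:-→d6:-→d7:-→d8:-→d9:-→d10:-→d11:-→d12:-→d13:-→d14:-→d15:-→d16:-→d17:-→d18:-→d19:-→d20:-→d21:-→d22:-→d23:-→d24:H3  best=H3
  add 24.96.0.0/12 -> H0 at depth 12
  add 116.177.128.0/19 -> H0 at depth 19
  add 116.177.128.0/20 -> H1 at depth 20
  add 240.158.77.240/28 -> H4 at depth 28
  add 240.0.0.0/8 -> H0 at depth 8
  ? 78.132.142.85  path d0:H4→d1:-→d2:-  best=H4
  ? 240.158.77.0  path d0:H4→d1:-→d2:-→d3:-→d4:-→d5:-→d6:-→d7:-→d8:H0→d9:-→d10:-→d11:-→d12:-→d13:-→d14:-→d15:-→d16:-→d17:-→d18:-→d19:-→d20:-→d21:-→d22:-→d23:-→d24:H3  best=H3
  ? 116.177.129.252  path d0:H4→d1:-→d2:-→d3:-→d4:-→d5:-→d6:-→d7:-→d8:-→d9:-→d10:-→d11:-→d12:-→d13:-→d14:-→d15:-→d16:-→d17:-→d18:-→d19:H0→d20:H1  best=H1
  add 240.0.0.0/8 -> H0 at depth 8
  - 0.0.0.0/0 clear@0
  ? 24.96.0.32  path d0:-→d1:-→d2:-→d3:-→d4:-→d5:-→d6:-→d7:-→d8:-→d9:-→d10:-→d11:-→d12:H0  best=H0
  ? 24.96.45.18  path d0:-→d1:-→d2:-→d3:-→d4:-→d5:-→d6:-→d7:-→d8:-→d9:-→d10:-→d11:-→d12:H0  best=H0
  - 116.177.128.0/20 clear@20
  ? 240.158.77.3  path d0:-→d1:-→d2:-→d3:-→d4:-→d5:-→d6:-→d7:-→d8:H0→d9:-→d10:-→d11:-→d12:-→d13:-→d14:-→d15:-→d16:-→d17:-→d18:-→d19:-→d20:-→d21:-→d22:-→d23:-→d24:H3  best=H3
  add 24.98.83.0/24 -> H1 at depth 24
  ? 116.177.128.2  path d0:-→d1:-→d2:-→d3:-→d4:-→d5:-→d6:-→d7:-→d8:-→d9:-→d10:-→d11:-→d12:-→d13:-→d14:-→d15:-→d16:-→d17:-→d18:-→d19:H0→d20:-  best=H0
  ? 240.158.77.240  path d0:-→d1:-→d2:-→d3:-→d4:-→d5:-→d6:-→d7:-→d8:H0→d9:-→d10:-→d11:-→d12:-→d13:-→d14:-→d15:-→d16:-→d17:-→d18:-→d19:-→d20:-→d21:-→d22:-→d23:-→d24:H3→d25:-→d26:-→d27:-→d28:H4  best=H4
  ? 116.177.129.22  path d0:-→d1:-→d2:-→d3:-→d4:-→d5:-→d6:-→d7:-→d8:-→d9:-→d10:-→d11:-→d12:-→d13:-→d14:-→d15:-→d16:-→d17:-→d18:-→d19:H0→d20:-  best=H0
  - 116.177.128.0/19 clear@19

== LOOKUPS ==
["H3","H4","H3","H1","H0","H0","H3","H0","H4","H0"]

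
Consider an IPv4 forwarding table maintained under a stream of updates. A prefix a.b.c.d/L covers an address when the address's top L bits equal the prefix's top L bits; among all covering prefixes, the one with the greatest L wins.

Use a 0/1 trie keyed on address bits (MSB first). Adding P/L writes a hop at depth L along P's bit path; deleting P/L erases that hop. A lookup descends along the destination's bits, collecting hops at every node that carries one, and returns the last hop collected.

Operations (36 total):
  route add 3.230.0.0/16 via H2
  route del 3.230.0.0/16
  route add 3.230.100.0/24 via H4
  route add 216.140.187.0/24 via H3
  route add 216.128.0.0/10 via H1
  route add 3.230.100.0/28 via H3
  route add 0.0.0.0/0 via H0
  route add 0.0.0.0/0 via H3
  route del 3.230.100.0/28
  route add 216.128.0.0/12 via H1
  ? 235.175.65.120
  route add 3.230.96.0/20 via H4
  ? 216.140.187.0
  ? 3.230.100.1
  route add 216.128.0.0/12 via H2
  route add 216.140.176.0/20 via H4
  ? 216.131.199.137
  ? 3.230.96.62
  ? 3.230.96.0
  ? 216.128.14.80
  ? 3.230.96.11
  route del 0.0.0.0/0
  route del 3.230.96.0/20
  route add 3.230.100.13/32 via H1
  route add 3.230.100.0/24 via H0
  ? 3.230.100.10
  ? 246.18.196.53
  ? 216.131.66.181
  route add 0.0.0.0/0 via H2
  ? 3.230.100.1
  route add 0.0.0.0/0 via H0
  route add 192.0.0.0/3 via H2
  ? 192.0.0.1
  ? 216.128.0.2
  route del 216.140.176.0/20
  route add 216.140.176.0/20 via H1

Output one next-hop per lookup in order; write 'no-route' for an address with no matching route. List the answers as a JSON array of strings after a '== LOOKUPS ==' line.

Trace:
  + 3.230.0.0/16 (H2) depth=16
  del 3.230.0.0/16 (clear depth 16)
  + 3.230.100.0/24 (H4) depth=24
  + 216.140.187.0/24 (H3) depth=24
  + 216.128.0.0/10 (H1) depth=10
  + 3.230.100.0/28 (H3) depth=28
  + 0.0.0.0/0 (H0) depth=0
  + 0.0.0.0/0 (H3) depth=0
  del 3.230.100.0/28 (clear depth 28)
  + 216.128.0.0/12 (H1) depth=12
  ? 235.175.65.120  path d0:H3→d1:-→d2:-  best=H3
  + 3.230.96.0/20 (H4) depth=20
  ? 216.140.187.0  path d0:H3→d1:-→d2:-→d3:-→d4:-→d5:-→d6:-→d7:-→d8:-→d9:-→d10:H1→d11:-→d12:H1→d13:-→d14:-→d15:-→d16:-→d17:-→d18:-→d19:-→d20:-→d21:-→d22:-→d23:-→d24:H3  best=H3
  ? 3.230.100.1  path d0:H3→d1:-→d2:-→d3:-→d4:-→d5:-→d6:-→d7:-→d8:-→d9:-→d10:-→d11:-→d12:-→d13:-→d14:-→d15:-→d16:-→d17:-→d18:-→d19:-→d20:H4→d21:-→d22:-→d23:-→d24:H4→d25:-→d26:-→d27:-→d28:-  best=H4
  + 216.128.0.0/12 (H2) depth=12
  + 216.140.176.0/20 (H4) depth=20
  ? 216.131.199.137  path d0:H3→d1:-→d2:-→d3:-→d4:-→d5:-→d6:-→d7:-→d8:-→d9:-→d10:H1→d11:-→d12:H2  best=H2
  ? 3.230.96.62  path d0:H3→d1:-→d2:-→d3:-→d4:-→d5:-→d6:-→d7:-→d8:-→d9:-→d10:-→d11:-→d12:-→d13:-→d14:-→d15:-→d16:-→d17:-→d18:-→d19:-→d20:H4→d21:-  best=H4
  ? 3.230.96.0  path d0:H3→d1:-→d2:-→d3:-→d4:-→d5:-→d6:-→d7:-→d8:-→d9:-→d10:-→d11:-→d12:-→d13:-→d14:-→d15:-→d16:-→d17:-→d18:-→d19:-→d20:H4→d21:-  best=H4
  ? 216.128.14.80  path d0:H3→d1:-→d2:-→d3:-→d4:-→d5:-→d6:-→d7:-→d8:-→d9:-→d10:H1→d11:-→d12:H2  best=H2
  ? 3.230.96.11  path d0:H3→d1:-→d2:-→d3:-→d4:-→d5:-→d6:-→d7:-→d8:-→d9:-→d10:-→d11:-→d12:-→d13:-→d14:-→d15:-→d16:-→d17:-→d18:-→d19:-→d20:H4→d21:-  best=H4
  del 0.0.0.0/0 (clear depth 0)
  del 3.230.96.0/20 (clear depth 20)
  + 3.230.100.13/32 (H1) depth=32
  + 3.230.100.0/24 (H0) depth=24
  ? 3.230.100.10  path d0:-→d1:-→d2:-→d3:-→d4:-→d5:-→d6:-→d7:-→d8:-→d9:-→d10:-→d11:-→d12:-→d13:-→d14:-→d15:-→d16:-→d17:-→d18:-→d19:-→d20:-→d21:-→d22:-→d23:-→d24:H0→d25:-→d26:-→d27:-→d28:-→d29:-  best=H0
  ? 246.18.196.53  path d0:-→d1:-→d2:-  best=no-route
  ? 216.131.66.181  path d0:-→d1:-→d2:-→d3:-→d4:-→d5:-→d6:-→d7:-→d8:-→d9:-→d10:H1→d11:-→d12:H2  best=H2
  + 0.0.0.0/0 (H2) depth=0
  ? 3.230.100.1  path d0:H2→d1:-→d2:-→d3:-→d4:-→d5:-→d6:-→d7:-→d8:-→d9:-→d10:-→d11:-→d12:-→d13:-→d14:-→d15:-→d16:-→d17:-→d18:-→d19:-→d20:-→d21:-→d22:-→d23:-→d24:H0→d25:-→d26:-→d27:-→d28:-  best=H0
  + 0.0.0.0/0 (H0) depth=0
  + 192.0.0.0/3 (H2) depth=3
  ? 192.0.0.1  path d0:H0→d1:-→d2:-→d3:H2  best=H2
  ? 216.128.0.2  path d0:H0→d1:-→d2:-→d3:H2→d4:-→d5:-→d6:-→d7:-→d8:-→d9:-→d10:H1→d11:-→d12:H2  best=H2
  del 216.140.176.0/20 (clear depth 20)
  + 216.140.176.0/20 (H1) depth=20

== LOOKUPS ==
["H3","H3","H4","H2","H4","H4","H2","H4","H0","no-route","H2","H0","H2","H2"]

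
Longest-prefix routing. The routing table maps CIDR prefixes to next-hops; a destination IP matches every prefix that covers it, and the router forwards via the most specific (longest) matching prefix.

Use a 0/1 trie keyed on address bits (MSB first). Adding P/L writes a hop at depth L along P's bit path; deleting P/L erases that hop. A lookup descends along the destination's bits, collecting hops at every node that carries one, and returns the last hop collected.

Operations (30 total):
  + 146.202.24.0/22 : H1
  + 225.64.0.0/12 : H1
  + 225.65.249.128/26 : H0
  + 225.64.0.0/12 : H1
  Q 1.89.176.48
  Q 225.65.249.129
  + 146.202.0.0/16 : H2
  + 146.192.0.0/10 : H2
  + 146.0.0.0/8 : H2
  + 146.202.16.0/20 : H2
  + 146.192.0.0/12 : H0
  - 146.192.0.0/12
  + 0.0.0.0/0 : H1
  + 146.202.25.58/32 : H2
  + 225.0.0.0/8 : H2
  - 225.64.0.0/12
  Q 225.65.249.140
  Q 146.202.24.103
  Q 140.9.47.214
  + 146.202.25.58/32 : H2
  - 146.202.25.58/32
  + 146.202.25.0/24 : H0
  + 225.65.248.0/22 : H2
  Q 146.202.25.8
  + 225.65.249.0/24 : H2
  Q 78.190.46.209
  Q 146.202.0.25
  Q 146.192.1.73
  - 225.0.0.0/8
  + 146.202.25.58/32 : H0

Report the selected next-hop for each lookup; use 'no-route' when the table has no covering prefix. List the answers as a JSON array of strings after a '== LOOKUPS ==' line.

Apply in order:
  + 146.202.24.0/22 (H1) depth=22
  + 225.64.0.0/12 (H1) depth=12
  + 225.65.249.128/26 (H0) depth=26
  + 225.64.0.0/12 (H1) depth=12
  ? 1.89.176.48  path d0:-  best=no-route
  ? 225.65.249.129  path d0:-→d1:-→d2:-→d3:-→d4:-→d5:-→d6:-→d7:-→d8:-→d9:-→d10:-→d11:-→d12:H1→d13:-→d14:-→d15:-→d16:-→d17:-→d18:-→d19:-→d20:-→d21:-→d22:-→d23:-→d24:-→d25:-→d26:H0  best=H0
  + 146.202.0.0/16 (H2) depth=16
  + 146.192.0.0/10 (H2) depth=10
  + 146.0.0.0/8 (H2) depth=8
  + 146.202.16.0/20 (H2) depth=20
  + 146.192.0.0/12 (H0) depth=12
  del 146.192.0.0/12 (clear depth 12)
  + 0.0.0.0/0 (H1) depth=0
  + 146.202.25.58/32 (H2) depth=32
  + 225.0.0.0/8 (H2) depth=8
  del 225.64.0.0/12 (clear depth 12)
  ? 225.65.249.140  path d0:H1→d1:-→d2:-→d3:-→d4:-→d5:-→d6:-→d7:-→d8:H2→d9:-→d10:-→d11:-→d12:-→d13:-→d14:-→d15:-→d16:-→d17:-→d18:-→d19:-→d20:-→d21:-→d22:-→d23:-→d24:-→d25:-→d26:H0  best=H0
  ? 146.202.24.103  path d0:H1→d1:-→d2:-→d3:-→d4:-→d5:-→d6:-→d7:-→d8:H2→d9:-→d10:H2→d11:-→d12:-→d13:-→d14:-→d15:-→d16:H2→d17:-→d18:-→d19:-→d20:H2→d21:-→d22:H1→d23:-  best=H1
  ? 140.9.47.214  path d0:H1→d1:-→d2:-→d3:-  best=H1
  + 146.202.25.58/32 (H2) depth=32
  del 146.202.25.58/32 (clear depth 32)
  + 146.202.25.0/24 (H0) depth=24
  + 225.65.248.0/22 (H2) depth=22
  ? 146.202.25.8  path d0:H1→d1:-→d2:-→d3:-→d4:-→d5:-→d6:-→d7:-→d8:H2→d9:-→d10:H2→d11:-→d12:-→d13:-→d14:-→d15:-→d16:H2→d17:-→d18:-→d19:-→d20:H2→d21:-→d22:H1→d23:-→d24:H0→d25:-→d26:-  best=H0
  + 225.65.249.0/24 (H2) depth=24
  ? 78.190.46.209  path d0:H1  best=H1
  ? 146.202.0.25  path d0:H1→d1:-→d2:-→d3:-→d4:-→d5:-→d6:-→d7:-→d8:H2→d9:-→d10:H2→d11:-→d12:-→d13:-→d14:-→d15:-→d16:H2→d17:-→d18:-→d19:-  best=H2
  ? 146.192.1.73  path d0:H1→d1:-→d2:-→d3:-→d4:-→d5:-→d6:-→d7:-→d8:H2→d9:-→d10:H2→d11:-→d12:-  best=H2
  del 225.0.0.0/8 (clear depth 8)
  + 146.202.25.58/32 (H0) depth=32

== LOOKUPS ==
["no-route","H0","H0","H1","H1","H0","H1","H2","H2"]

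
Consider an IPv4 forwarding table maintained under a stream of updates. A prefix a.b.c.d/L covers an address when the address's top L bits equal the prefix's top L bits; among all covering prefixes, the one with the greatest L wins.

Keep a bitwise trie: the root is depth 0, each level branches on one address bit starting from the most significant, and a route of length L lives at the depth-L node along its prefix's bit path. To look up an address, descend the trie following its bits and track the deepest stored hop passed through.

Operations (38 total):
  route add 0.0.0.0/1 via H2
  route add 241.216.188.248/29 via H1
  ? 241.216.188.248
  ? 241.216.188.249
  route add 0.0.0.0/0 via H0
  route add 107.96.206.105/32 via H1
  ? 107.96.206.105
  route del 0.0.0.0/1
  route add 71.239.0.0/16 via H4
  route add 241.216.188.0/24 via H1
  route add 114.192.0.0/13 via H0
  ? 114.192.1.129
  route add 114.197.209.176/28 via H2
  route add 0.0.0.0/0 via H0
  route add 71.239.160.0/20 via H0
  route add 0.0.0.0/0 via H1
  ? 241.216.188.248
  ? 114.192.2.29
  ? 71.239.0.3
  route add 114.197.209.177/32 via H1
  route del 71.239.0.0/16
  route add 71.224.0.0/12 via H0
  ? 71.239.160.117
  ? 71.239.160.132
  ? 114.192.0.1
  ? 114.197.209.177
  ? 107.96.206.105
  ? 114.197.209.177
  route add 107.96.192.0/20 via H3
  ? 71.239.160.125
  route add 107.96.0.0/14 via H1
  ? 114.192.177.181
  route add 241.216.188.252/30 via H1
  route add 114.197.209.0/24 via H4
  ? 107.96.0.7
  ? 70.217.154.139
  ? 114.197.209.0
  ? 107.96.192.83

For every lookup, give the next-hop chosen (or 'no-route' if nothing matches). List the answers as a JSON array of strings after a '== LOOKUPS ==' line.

Trace:
  add 0.0.0.0/1 -> H2 at depth 1
  add 241.216.188.248/29 -> H1 at depth 29
  ? 241.216.188.248  path d0:-→d1:-→d2:-→d3:-→d4:-→d5:-→d6:-→d7:-→d8:-→d9:-→d10:-→d11:-→d12:-→d13:-→d14:-→d15:-→d16:-→d17:-→d18:-→d19:-→d20:-→d21:-→d22:-→d23:-→d24:-→d25:-→d26:-→d27:-→d28:-→d29:H1  best=H1
  ? 241.216.188.249  path d0:-→d1:-→d2:-→d3:-→d4:-→d5:-→d6:-→d7:-→d8:-→d9:-→d10:-→d11:-→d12:-→d13:-→d14:-→d15:-→d16:-→d17:-→d18:-→d19:-→d20:-→d21:-→d22:-→d23:-→d24:-→d25:-→d26:-→d27:-→d28:-→d29:H1  best=H1
  add 0.0.0.0/0 -> H0 at depth 0
  add 107.96.206.105/32 -> H1 at depth 32
  ? 107.96.206.105  path d0:H0→d1:H2→d2:-→d3:-→d4:-→d5:-→d6:-→d7:-→d8:-→d9:-→d10:-→d11:-→d12:-→d13:-→d14:-→d15:-→d16:-→d17:-→d18:-→d19:-→d20:-→d21:-→d22:-→d23:-→d24:-→d25:-→d26:-→d27:-→d28:-→d29:-→d30:-→d31:-→d32:H1  best=H1
  - 0.0.0.0/1 clear@1
  add 71.239.0.0/16 -> H4 at depth 16
  add 241.216.188.0/24 -> H1 at depth 24
  add 114.192.0.0/13 -> H0 at depth 13
  ? 114.192.1.129  path d0:H0→d1:-→d2:-→d3:-→d4:-→d5:-→d6:-→d7:-→d8:-→d9:-→d10:-→d11:-→d12:-→d13:H0  best=H0
  add 114.197.209.176/28 -> H2 at depth 28
  add 0.0.0.0/0 -> H0 at depth 0
  add 71.239.160.0/20 -> H0 at depth 20
  add 0.0.0.0/0 -> H1 at depth 0
  ? 241.216.188.248  path d0:H1→d1:-→d2:-→d3:-→d4:-→d5:-→d6:-→d7:-→d8:-→d9:-→d10:-→d11:-→d12:-→d13:-→d14:-→d15:-→d16:-→d17:-→d18:-→d19:-→d20:-→d21:-→d22:-→d23:-→d24:H1→d25:-→d26:-→d27:-→d28:-→d29:H1  best=H1
  ? 114.192.2.29  path d0:H1→d1:-→d2:-→d3:-→d4:-→d5:-→d6:-→d7:-→d8:-→d9:-→d10:-→d11:-→d12:-→d13:H0  best=H0
  ? 71.239.0.3  path d0:H1→d1:-→d2:-→d3:-→d4:-→d5:-→d6:-→d7:-→d8:-→d9:-→d10:-→d11:-→d12:-→d13:-→d14:-→d15:-→d16:H4  best=H4
  add 114.197.209.177/32 -> H1 at depth 32
  - 71.239.0.0/16 clear@16
  add 71.224.0.0/12 -> H0 at depth 12
  ? 71.239.160.117  path d0:H1→d1:-→d2:-→d3:-→d4:-→d5:-→d6:-→d7:-→d8:-→d9:-→d10:-→d11:-→d12:H0→d13:-→d14:-→d15:-→d16:-→d17:-→d18:-→d19:-→d20:H0  best=H0
  ? 71.239.160.132  path d0:H1→d1:-→d2:-→d3:-→d4:-→d5:-→d6:-→d7:-→d8:-→d9:-→d10:-→d11:-→d12:H0→d13:-→d14:-→d15:-→d16:-→d17:-→d18:-→d19:-→d20:H0  best=H0
  ? 114.192.0.1  path d0:H1→d1:-→d2:-→d3:-→d4:-→d5:-→d6:-→d7:-→d8:-→d9:-→d10:-→d11:-→d12:-→d13:H0  best=H0
  ? 114.197.209.177  path d0:H1→d1:-→d2:-→d3:-→d4:-→d5:-→d6:-→d7:-→d8:-→d9:-→d10:-→d11:-→d12:-→d13:H0→d14:-→d15:-→d16:-→d17:-→d18:-→d19:-→d20:-→d21:-→d22:-→d23:-→d24:-→d25:-→d26:-→d27:-→d28:H2→d29:-→d30:-→d31:-→d32:H1  best=H1
  ? 107.96.206.105  path d0:H1→d1:-→d2:-→d3:-→d4:-→d5:-→d6:-→d7:-→d8:-→d9:-→d10:-→d11:-→d12:-→d13:-→d14:-→d15:-→d16:-→d17:-→d18:-→d19:-→d20:-→d21:-→d22:-→d23:-→d24:-→d25:-→d26:-→d27:-→d28:-→d29:-→d30:-→d31:-→d32:H1  best=H1
  ? 114.197.209.177  path d0:H1→d1:-→d2:-→d3:-→d4:-→d5:-→d6:-→d7:-→d8:-→d9:-→d10:-→d11:-→d12:-→d13:H0→d14:-→d15:-→d16:-→d17:-→d18:-→d19:-→d20:-→d21:-→d22:-→d23:-→d24:-→d25:-→d26:-→d27:-→d28:H2→d29:-→d30:-→d31:-→d32:H1  best=H1
  add 107.96.192.0/20 -> H3 at depth 20
  ? 71.239.160.125  path d0:H1→d1:-→d2:-→d3:-→d4:-→d5:-→d6:-→d7:-→d8:-→d9:-→d10:-→d11:-→d12:H0→d13:-→d14:-→d15:-→d16:-→d17:-→d18:-→d19:-→d20:H0  best=H0
  add 107.96.0.0/14 -> H1 at depth 14
  ? 114.192.177.181  path d0:H1→d1:-→d2:-→d3:-→d4:-→d5:-→d6:-→d7:-→d8:-→d9:-→d10:-→d11:-→d12:-→d13:H0  best=H0
  add 241.216.188.252/30 -> H1 at depth 30
  add 114.197.209.0/24 -> H4 at depth 24
  ? 107.96.0.7  path d0:H1→d1:-→d2:-→d3:-→d4:-→d5:-→d6:-→d7:-→d8:-→d9:-→d10:-→d11:-→d12:-→d13:-→d14:H1→d15:-→d16:-  best=H1
  ? 70.217.154.139  path d0:H1→d1:-→d2:-→d3:-→d4:-→d5:-→d6:-→d7:-  best=H1
  ? 114.197.209.0  path d0:H1→d1:-→d2:-→d3:-→d4:-→d5:-→d6:-→d7:-→d8:-→d9:-→d10:-→d11:-→d12:-→d13:H0→d14:-→d15:-→d16:-→d17:-→d18:-→d19:-→d20:-→d21:-→d22:-→d23:-→d24:H4  best=H4
  ? 107.96.192.83  path d0:H1→d1:-→d2:-→d3:-→d4:-→d5:-→d6:-→d7:-→d8:-→d9:-→d10:-→d11:-→d12:-→d13:-→d14:H1→d15:-→d16:-→d17:-→d18:-→d19:-→d20:H3  best=H3

== LOOKUPS ==
["H1","H1","H1","H0","H1","H0","H4","H0","H0","H0","H1","H1","H1","H0","H0","H1","H1","H4","H3"]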